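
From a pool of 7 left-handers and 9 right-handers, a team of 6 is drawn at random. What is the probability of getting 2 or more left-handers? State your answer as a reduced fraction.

503/572

Total selections: C(16,6) = 8008.
Count the complement (fewer than 2 left-handers): C(7,0)·C(9,6) + C(7,1)·C(9,5) = 84 + 882 = 966.
Probability = 1 − 966/8008 = 7042/8008 = 503/572.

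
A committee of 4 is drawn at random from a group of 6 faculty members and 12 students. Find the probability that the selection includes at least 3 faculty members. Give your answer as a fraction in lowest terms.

There are C(18,4) = 3060 ways to choose the 4.
Favorable selections (at least 3 faculty members): C(6,3)·C(12,1) + C(6,4)·C(12,0) = 240 + 15 = 255.
Probability = 255/3060 = 1/12.

1/12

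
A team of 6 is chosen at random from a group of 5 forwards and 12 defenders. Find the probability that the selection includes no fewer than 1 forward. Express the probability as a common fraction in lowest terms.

409/442

Total selections: C(17,6) = 12376.
The complement is all 6 are defenders: C(12,6) = 924.
Probability = 1 − 924/12376 = 11452/12376 = 409/442.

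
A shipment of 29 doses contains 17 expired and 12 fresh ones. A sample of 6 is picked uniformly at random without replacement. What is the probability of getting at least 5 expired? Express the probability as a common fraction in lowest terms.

Total selections: C(29,6) = 475020.
Favorable selections (at least 5 expired): C(17,5)·C(12,1) + C(17,6)·C(12,0) = 74256 + 12376 = 86632.
Probability = 86632/475020 = 238/1305.

238/1305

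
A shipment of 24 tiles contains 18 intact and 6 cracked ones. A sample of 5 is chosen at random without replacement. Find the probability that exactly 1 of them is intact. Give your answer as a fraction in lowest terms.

45/7084

Total number of selections: C(24,5) = 42504.
Selections with exactly 1 intact: choose 1 of the 18 intact and 4 of the 6 cracked, C(18,1)·C(6,4) = 18·15 = 270.
Probability = 270/42504 = 45/7084.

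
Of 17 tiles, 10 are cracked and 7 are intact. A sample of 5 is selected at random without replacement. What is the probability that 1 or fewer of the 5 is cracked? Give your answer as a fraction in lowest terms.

There are C(17,5) = 6188 ways to choose the 5.
Favorable selections (1 or fewer cracked): C(10,0)·C(7,5) + C(10,1)·C(7,4) = 21 + 350 = 371.
Probability = 371/6188 = 53/884.

53/884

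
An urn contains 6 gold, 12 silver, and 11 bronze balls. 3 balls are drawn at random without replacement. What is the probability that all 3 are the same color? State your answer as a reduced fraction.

45/406

There are C(29,3) = 3654 ways to draw 3 balls.
All same color: C(6,3) + C(12,3) + C(11,3) = 20 + 220 + 165 = 405.
Probability = 405/3654 = 45/406.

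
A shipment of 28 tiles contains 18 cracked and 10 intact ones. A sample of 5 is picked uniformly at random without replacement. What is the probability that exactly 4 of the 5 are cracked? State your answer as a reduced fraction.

85/273

There are C(28,5) = 98280 ways to choose 5 from 28.
Selections with exactly 4 cracked: choose 4 of the 18 cracked and 1 of the 10 intact, C(18,4)·C(10,1) = 3060·10 = 30600.
Probability = 30600/98280 = 85/273.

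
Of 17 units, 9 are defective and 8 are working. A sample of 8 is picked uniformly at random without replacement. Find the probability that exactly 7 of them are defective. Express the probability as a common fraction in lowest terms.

There are C(17,8) = 24310 ways to choose 8 from 17.
Selections with exactly 7 defective: choose 7 of the 9 defective and 1 of the 8 working, C(9,7)·C(8,1) = 36·8 = 288.
Probability = 288/24310 = 144/12155.

144/12155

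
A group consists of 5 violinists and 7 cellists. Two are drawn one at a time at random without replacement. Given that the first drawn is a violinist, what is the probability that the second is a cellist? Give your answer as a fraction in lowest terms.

After removing one violinist, 11 remain: 4 violinists and 7 cellists.
So the probability the next is a cellist is 7/11.

7/11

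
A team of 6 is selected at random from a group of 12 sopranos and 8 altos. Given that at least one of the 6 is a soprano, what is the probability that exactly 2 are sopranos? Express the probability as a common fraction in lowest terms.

Work in counts. Selections with at least one soprano: C(20,6) − C(8,6) = 38760 − 28 = 38732.
Of those, selections where exactly 2 are sopranos: C(12,2)·C(8,4) = 66·70 = 4620.
Conditional probability = 4620/38732 = 1155/9683.

1155/9683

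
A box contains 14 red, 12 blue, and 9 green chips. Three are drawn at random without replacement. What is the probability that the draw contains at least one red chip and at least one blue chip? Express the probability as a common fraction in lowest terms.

504/935

There are C(35,3) = 6545 possible draws.
By inclusion-exclusion on the complements, draws missing all red or all blue: C(21,3) + C(23,3) − C(9,3) = 1330 + 1771 − 84 = 3017.
So draws with at least one of each: 6545 − 3017 = 3528, probability 3528/6545 = 504/935.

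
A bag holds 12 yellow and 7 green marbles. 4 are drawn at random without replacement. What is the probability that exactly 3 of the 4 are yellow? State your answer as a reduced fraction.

385/969

Total number of selections: C(19,4) = 3876.
Selections with exactly 3 yellow: choose 3 of the 12 yellow and 1 of the 7 green, C(12,3)·C(7,1) = 220·7 = 1540.
Probability = 1540/3876 = 385/969.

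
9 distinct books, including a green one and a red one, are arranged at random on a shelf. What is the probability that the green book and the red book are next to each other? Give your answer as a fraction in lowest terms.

2/9

There are 9! = 362880 arrangements.
Treat the green book and the red book as a block: 8! arrangements of the blocks × 2 orders within the block = 2·40320 = 80640.
Probability = 80640/362880 = 2/9.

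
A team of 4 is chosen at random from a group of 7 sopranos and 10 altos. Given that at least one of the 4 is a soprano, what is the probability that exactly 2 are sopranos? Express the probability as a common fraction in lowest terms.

27/62

Work in counts. Selections with at least one soprano: C(17,4) − C(10,4) = 2380 − 210 = 2170.
Of those, selections where exactly 2 are sopranos: C(7,2)·C(10,2) = 21·45 = 945.
Conditional probability = 945/2170 = 27/62.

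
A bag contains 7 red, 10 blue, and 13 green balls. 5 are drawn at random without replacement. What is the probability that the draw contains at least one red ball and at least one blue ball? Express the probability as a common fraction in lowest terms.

There are C(30,5) = 142506 possible draws.
By inclusion-exclusion on the complements, draws missing all red or all blue: C(23,5) + C(20,5) − C(13,5) = 33649 + 15504 − 1287 = 47866.
So draws with at least one of each: 142506 − 47866 = 94640, probability 94640/142506 = 520/783.

520/783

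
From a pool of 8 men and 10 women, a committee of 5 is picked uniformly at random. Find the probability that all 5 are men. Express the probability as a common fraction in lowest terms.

There are C(18,5) = 8568 possible selections.
Selections with all men: C(8,5) = 56.
Probability = 56/8568 = 1/153.

1/153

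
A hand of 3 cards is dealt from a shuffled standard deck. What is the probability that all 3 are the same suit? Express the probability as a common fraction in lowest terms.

22/425

There are C(52,3) = 22100 possible 3-card hands.
Hands of one suit: 4 suits × C(13,3) = 4·286 = 1144.
Probability = 1144/22100 = 22/425.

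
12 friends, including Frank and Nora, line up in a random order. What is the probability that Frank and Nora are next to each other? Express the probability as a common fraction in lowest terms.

1/6

There are 12! = 479001600 arrangements.
Treat Frank and Nora as a block: 11! arrangements of the blocks × 2 orders within the block = 2·39916800 = 79833600.
Probability = 79833600/479001600 = 1/6.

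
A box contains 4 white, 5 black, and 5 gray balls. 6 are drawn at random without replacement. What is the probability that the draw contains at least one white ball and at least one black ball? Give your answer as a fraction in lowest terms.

There are C(14,6) = 3003 possible draws.
By inclusion-exclusion on the complements, draws missing all white or all black: C(10,6) + C(9,6) − C(5,6) = 210 + 84 − 0 = 294.
So draws with at least one of each: 3003 − 294 = 2709, probability 2709/3003 = 129/143.

129/143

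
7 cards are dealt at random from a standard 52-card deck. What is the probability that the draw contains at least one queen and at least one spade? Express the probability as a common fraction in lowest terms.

53122231/133784560

There are C(52,7) = 133784560 possible draws.
By inclusion-exclusion on the complements, draws missing all queens or all spades: C(48,7) + C(39,7) − C(36,7) = 73629072 + 15380937 − 8347680 = 80662329.
So draws with at least one of each: 133784560 − 80662329 = 53122231, probability 53122231/133784560.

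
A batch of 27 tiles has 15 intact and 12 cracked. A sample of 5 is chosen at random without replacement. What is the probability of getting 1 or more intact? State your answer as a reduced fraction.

There are C(27,5) = 80730 ways to choose the 5.
The complement is all 5 are cracked: C(12,5) = 792.
Probability = 1 − 792/80730 = 79938/80730 = 4441/4485.

4441/4485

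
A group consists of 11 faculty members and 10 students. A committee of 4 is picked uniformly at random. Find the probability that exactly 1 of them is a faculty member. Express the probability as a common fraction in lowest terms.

There are C(21,4) = 5985 ways to choose 4 from 21.
Selections with exactly 1 faculty member: choose 1 of the 11 faculty members and 3 of the 10 students, C(11,1)·C(10,3) = 11·120 = 1320.
Probability = 1320/5985 = 88/399.

88/399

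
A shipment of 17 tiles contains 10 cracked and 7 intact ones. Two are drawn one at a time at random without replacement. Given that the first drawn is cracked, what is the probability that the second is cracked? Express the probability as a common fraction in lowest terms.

After removing one cracked, 16 remain: 9 cracked and 7 intact.
So the probability the next is cracked is 9/16.

9/16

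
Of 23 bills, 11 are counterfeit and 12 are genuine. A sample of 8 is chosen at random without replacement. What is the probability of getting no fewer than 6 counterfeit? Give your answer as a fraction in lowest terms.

1049/14858

There are C(23,8) = 490314 ways to choose the 8.
Favorable selections (no fewer than 6 counterfeit): C(11,6)·C(12,2) + C(11,7)·C(12,1) + C(11,8)·C(12,0) = 30492 + 3960 + 165 = 34617.
Probability = 34617/490314 = 1049/14858.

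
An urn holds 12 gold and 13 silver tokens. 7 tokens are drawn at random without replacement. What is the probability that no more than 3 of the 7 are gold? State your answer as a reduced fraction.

Total selections: C(25,7) = 480700.
Favorable selections (no more than 3 gold): C(12,0)·C(13,7) + C(12,1)·C(13,6) + C(12,2)·C(13,5) + C(12,3)·C(13,4) = 1716 + 20592 + 84942 + 157300 = 264550.
Probability = 264550/480700 = 481/874.

481/874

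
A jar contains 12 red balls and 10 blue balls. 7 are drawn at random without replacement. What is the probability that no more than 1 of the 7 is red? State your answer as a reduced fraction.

5/323

Total selections: C(22,7) = 170544.
Favorable selections (no more than 1 red): C(12,0)·C(10,7) + C(12,1)·C(10,6) = 120 + 2520 = 2640.
Probability = 2640/170544 = 5/323.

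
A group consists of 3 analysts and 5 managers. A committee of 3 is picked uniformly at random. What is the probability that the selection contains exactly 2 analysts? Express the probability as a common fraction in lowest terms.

The sample space is all 3-subsets of the 8: C(8,3) = 56.
Selections with exactly 2 analysts: choose 2 of the 3 analysts and 1 of the 5 managers, C(3,2)·C(5,1) = 3·5 = 15.
Probability = 15/56.

15/56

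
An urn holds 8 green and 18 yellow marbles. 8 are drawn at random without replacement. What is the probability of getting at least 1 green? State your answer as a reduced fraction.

10619/10925

There are C(26,8) = 1562275 ways to choose the 8.
The complement is all 8 are yellow: C(18,8) = 43758.
Probability = 1 − 43758/1562275 = 1518517/1562275 = 10619/10925.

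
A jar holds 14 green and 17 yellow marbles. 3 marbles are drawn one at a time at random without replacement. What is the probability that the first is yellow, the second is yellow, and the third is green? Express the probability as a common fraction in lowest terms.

1904/13485

Multiply the conditional probabilities at each draw: 17/31 · 16/30 · 14/29 = 3808/26970 = 1904/13485.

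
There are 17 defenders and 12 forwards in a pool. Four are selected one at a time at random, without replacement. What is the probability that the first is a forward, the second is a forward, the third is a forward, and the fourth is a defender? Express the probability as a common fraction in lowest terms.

935/23751

Multiply the conditional probabilities at each draw: 12/29 · 11/28 · 10/27 · 17/26 = 22440/570024 = 935/23751.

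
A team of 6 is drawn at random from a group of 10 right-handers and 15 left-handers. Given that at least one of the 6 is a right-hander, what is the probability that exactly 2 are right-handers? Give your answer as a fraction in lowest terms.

585/1639

Work in counts. Selections with at least one right-hander: C(25,6) − C(15,6) = 177100 − 5005 = 172095.
Of those, selections where exactly 2 are right-handers: C(10,2)·C(15,4) = 45·1365 = 61425.
Conditional probability = 61425/172095 = 585/1639.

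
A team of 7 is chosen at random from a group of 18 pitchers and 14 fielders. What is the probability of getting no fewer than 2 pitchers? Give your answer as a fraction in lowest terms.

Total selections: C(32,7) = 3365856.
Count the complement (fewer than 2 pitchers): C(18,0)·C(14,7) + C(18,1)·C(14,6) = 3432 + 54054 = 57486.
Probability = 1 − 57486/3365856 = 3308370/3365856 = 42415/43152.

42415/43152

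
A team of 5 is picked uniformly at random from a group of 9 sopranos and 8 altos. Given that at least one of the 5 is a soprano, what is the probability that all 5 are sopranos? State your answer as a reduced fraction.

3/146

Work in counts. Selections with at least one soprano: C(17,5) − C(8,5) = 6188 − 56 = 6132.
Of those, selections where all 5 are sopranos: C(9,5) = 126.
Conditional probability = 126/6132 = 3/146.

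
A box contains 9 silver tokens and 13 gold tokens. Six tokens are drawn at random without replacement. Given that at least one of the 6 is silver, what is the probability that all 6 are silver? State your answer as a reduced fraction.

Work in counts. Selections with at least one silver: C(22,6) − C(13,6) = 74613 − 1716 = 72897.
Of those, selections where all 6 are silver: C(9,6) = 84.
Conditional probability = 84/72897 = 28/24299.

28/24299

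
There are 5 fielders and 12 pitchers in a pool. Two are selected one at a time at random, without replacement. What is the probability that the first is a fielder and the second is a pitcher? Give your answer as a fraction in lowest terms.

15/68

Multiply the conditional probabilities at each draw: 5/17 · 12/16 = 60/272 = 15/68.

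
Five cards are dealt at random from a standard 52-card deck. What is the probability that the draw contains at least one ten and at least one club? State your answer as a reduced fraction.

There are C(52,5) = 2598960 possible draws.
By inclusion-exclusion on the complements, draws missing all tens or all clubs: C(48,5) + C(39,5) − C(36,5) = 1712304 + 575757 − 376992 = 1911069.
So draws with at least one of each: 2598960 − 1911069 = 687891, probability 687891/2598960 = 229297/866320.

229297/866320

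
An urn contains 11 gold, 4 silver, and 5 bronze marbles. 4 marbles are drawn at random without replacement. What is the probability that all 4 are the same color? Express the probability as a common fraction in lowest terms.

There are C(20,4) = 4845 ways to draw 4 marbles.
All same color: C(11,4) + C(4,4) + C(5,4) = 330 + 1 + 5 = 336.
Probability = 336/4845 = 112/1615.

112/1615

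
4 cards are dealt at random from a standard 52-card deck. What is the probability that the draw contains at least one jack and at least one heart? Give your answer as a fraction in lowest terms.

There are C(52,4) = 270725 possible draws.
By inclusion-exclusion on the complements, draws missing all jacks or all hearts: C(48,4) + C(39,4) − C(36,4) = 194580 + 82251 − 58905 = 217926.
So draws with at least one of each: 270725 − 217926 = 52799, probability 52799/270725.

52799/270725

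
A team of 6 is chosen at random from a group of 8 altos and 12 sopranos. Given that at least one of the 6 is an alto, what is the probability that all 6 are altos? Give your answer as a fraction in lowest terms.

Work in counts. Selections with at least one alto: C(20,6) − C(12,6) = 38760 − 924 = 37836.
Of those, selections where all 6 are altos: C(8,6) = 28.
Conditional probability = 28/37836 = 7/9459.

7/9459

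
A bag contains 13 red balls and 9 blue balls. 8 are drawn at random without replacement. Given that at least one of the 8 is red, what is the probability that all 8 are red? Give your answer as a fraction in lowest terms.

Work in counts. Selections with at least one red: C(22,8) − C(9,8) = 319770 − 9 = 319761.
Of those, selections where all 8 are red: C(13,8) = 1287.
Conditional probability = 1287/319761 = 11/2733.

11/2733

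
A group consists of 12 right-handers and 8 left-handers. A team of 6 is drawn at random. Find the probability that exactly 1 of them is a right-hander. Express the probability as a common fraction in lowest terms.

28/1615

Total number of selections: C(20,6) = 38760.
Selections with exactly 1 right-hander: choose 1 of the 12 right-handers and 5 of the 8 left-handers, C(12,1)·C(8,5) = 12·56 = 672.
Probability = 672/38760 = 28/1615.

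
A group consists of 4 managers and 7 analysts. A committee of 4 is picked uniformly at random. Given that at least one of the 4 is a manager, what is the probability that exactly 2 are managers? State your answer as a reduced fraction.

126/295

Work in counts. Selections with at least one manager: C(11,4) − C(7,4) = 330 − 35 = 295.
Of those, selections where exactly 2 are managers: C(4,2)·C(7,2) = 6·21 = 126.
Conditional probability = 126/295.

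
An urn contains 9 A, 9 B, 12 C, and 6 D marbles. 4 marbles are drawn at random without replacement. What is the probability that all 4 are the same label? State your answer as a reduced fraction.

There are C(36,4) = 58905 ways to draw 4 marbles.
All same label: C(9,4) + C(9,4) + C(12,4) + C(6,4) = 126 + 126 + 495 + 15 = 762.
Probability = 762/58905 = 254/19635.

254/19635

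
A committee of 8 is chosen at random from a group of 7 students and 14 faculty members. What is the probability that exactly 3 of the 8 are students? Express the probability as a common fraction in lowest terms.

1001/2907

The sample space is all 8-subsets of the 21: C(21,8) = 203490.
Selections with exactly 3 students: choose 3 of the 7 students and 5 of the 14 faculty members, C(7,3)·C(14,5) = 35·2002 = 70070.
Probability = 70070/203490 = 1001/2907.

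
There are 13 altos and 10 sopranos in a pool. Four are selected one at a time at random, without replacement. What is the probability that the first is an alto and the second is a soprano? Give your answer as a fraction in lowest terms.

Multiply the conditional probabilities at each draw: 13/23 · 10/22 = 130/506 = 65/253.

65/253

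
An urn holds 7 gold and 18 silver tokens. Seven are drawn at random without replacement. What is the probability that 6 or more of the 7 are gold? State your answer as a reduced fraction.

Total selections: C(25,7) = 480700.
Favorable selections (6 or more gold): C(7,6)·C(18,1) + C(7,7)·C(18,0) = 126 + 1 = 127.
Probability = 127/480700.

127/480700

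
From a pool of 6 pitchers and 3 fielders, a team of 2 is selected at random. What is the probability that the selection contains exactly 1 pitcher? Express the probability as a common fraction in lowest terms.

The sample space is all 2-subsets of the 9: C(9,2) = 36.
Selections with exactly 1 pitcher: choose 1 of the 6 pitchers and 1 of the 3 fielders, C(6,1)·C(3,1) = 6·3 = 18.
Probability = 18/36 = 1/2.

1/2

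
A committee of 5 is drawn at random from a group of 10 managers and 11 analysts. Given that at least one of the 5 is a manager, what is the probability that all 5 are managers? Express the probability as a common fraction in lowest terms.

12/947

Work in counts. Selections with at least one manager: C(21,5) − C(11,5) = 20349 − 462 = 19887.
Of those, selections where all 5 are managers: C(10,5) = 252.
Conditional probability = 252/19887 = 12/947.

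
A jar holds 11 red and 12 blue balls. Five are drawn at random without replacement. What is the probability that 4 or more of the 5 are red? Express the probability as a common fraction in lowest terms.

There are C(23,5) = 33649 ways to choose the 5.
Favorable selections (4 or more red): C(11,4)·C(12,1) + C(11,5)·C(12,0) = 3960 + 462 = 4422.
Probability = 4422/33649 = 402/3059.

402/3059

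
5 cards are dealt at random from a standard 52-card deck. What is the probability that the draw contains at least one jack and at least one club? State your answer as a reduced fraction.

229297/866320

There are C(52,5) = 2598960 possible draws.
By inclusion-exclusion on the complements, draws missing all jacks or all clubs: C(48,5) + C(39,5) − C(36,5) = 1712304 + 575757 − 376992 = 1911069.
So draws with at least one of each: 2598960 − 1911069 = 687891, probability 687891/2598960 = 229297/866320.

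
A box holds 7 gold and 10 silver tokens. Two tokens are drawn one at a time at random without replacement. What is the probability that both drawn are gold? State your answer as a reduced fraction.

21/136

Multiply the conditional probabilities at each draw: 7/17 · 6/16 = 42/272 = 21/136.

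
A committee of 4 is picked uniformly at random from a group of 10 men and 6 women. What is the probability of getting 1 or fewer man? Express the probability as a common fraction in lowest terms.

There are C(16,4) = 1820 ways to choose the 4.
Favorable selections (1 or fewer man): C(10,0)·C(6,4) + C(10,1)·C(6,3) = 15 + 200 = 215.
Probability = 215/1820 = 43/364.

43/364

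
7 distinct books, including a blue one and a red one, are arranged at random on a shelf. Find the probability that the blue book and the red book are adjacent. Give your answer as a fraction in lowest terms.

2/7

There are 7! = 5040 arrangements.
Treat the blue book and the red book as a block: 6! arrangements of the blocks × 2 orders within the block = 2·720 = 1440.
Probability = 1440/5040 = 2/7.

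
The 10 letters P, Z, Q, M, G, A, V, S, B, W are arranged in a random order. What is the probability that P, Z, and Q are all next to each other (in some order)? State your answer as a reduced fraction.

There are 10! = 3628800 arrangements.
Treat the three as one block: 8! placements × 3! orders within the block = 40320·6 = 241920.
Probability = 241920/3628800 = 1/15.

1/15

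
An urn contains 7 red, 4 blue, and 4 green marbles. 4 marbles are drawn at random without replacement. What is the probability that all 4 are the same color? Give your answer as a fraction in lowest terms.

37/1365

There are C(15,4) = 1365 ways to draw 4 marbles.
All same color: C(7,4) + C(4,4) + C(4,4) = 35 + 1 + 1 = 37.
Probability = 37/1365.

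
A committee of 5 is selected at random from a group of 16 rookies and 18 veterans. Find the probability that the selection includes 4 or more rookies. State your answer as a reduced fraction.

There are C(34,5) = 278256 ways to choose the 5.
Favorable selections (4 or more rookies): C(16,4)·C(18,1) + C(16,5)·C(18,0) = 32760 + 4368 = 37128.
Probability = 37128/278256 = 91/682.

91/682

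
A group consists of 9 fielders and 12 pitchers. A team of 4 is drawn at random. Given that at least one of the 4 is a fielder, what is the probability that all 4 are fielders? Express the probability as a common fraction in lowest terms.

Work in counts. Selections with at least one fielder: C(21,4) − C(12,4) = 5985 − 495 = 5490.
Of those, selections where all 4 are fielders: C(9,4) = 126.
Conditional probability = 126/5490 = 7/305.

7/305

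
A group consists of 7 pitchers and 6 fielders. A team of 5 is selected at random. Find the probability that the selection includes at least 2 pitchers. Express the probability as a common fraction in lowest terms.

Total selections: C(13,5) = 1287.
Count the complement (fewer than 2 pitchers): C(7,0)·C(6,5) + C(7,1)·C(6,4) = 6 + 105 = 111.
Probability = 1 − 111/1287 = 1176/1287 = 392/429.

392/429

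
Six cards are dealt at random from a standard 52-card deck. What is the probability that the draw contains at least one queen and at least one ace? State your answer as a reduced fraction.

718637/5089630

There are C(52,6) = 20358520 possible draws.
By inclusion-exclusion on the complements, draws missing all queens or all aces: C(48,6) + C(48,6) − C(44,6) = 12271512 + 12271512 − 7059052 = 17483972.
So draws with at least one of each: 20358520 − 17483972 = 2874548, probability 2874548/20358520 = 718637/5089630.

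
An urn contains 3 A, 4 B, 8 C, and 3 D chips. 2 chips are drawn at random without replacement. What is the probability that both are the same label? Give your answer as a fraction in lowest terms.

There are C(18,2) = 153 ways to draw 2 chips.
All same label: C(3,2) + C(4,2) + C(8,2) + C(3,2) = 3 + 6 + 28 + 3 = 40.
Probability = 40/153.

40/153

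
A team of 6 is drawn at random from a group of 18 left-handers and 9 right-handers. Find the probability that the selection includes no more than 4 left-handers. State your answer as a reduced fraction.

There are C(27,6) = 296010 ways to choose the 6.
Count the complement (more than 4 left-handers): C(18,5)·C(9,1) + C(18,6)·C(9,0) = 77112 + 18564 = 95676.
Probability = 1 − 95676/296010 = 200334/296010 = 33389/49335.

33389/49335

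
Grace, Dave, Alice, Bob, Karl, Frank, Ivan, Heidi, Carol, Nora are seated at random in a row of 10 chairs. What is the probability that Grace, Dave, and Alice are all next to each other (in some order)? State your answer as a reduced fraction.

There are 10! = 3628800 arrangements.
Treat the three as one block: 8! placements × 3! orders within the block = 40320·6 = 241920.
Probability = 241920/3628800 = 1/15.

1/15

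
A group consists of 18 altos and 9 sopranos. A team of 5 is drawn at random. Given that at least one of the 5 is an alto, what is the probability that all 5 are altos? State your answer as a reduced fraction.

238/2239

Work in counts. Selections with at least one alto: C(27,5) − C(9,5) = 80730 − 126 = 80604.
Of those, selections where all 5 are altos: C(18,5) = 8568.
Conditional probability = 8568/80604 = 238/2239.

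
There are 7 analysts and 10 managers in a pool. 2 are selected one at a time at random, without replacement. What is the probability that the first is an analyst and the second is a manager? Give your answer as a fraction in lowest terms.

35/136

Multiply the conditional probabilities at each draw: 7/17 · 10/16 = 70/272 = 35/136.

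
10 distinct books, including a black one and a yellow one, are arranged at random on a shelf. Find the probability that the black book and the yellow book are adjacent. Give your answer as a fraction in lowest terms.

There are 10! = 3628800 arrangements.
Treat the black book and the yellow book as a block: 9! arrangements of the blocks × 2 orders within the block = 2·362880 = 725760.
Probability = 725760/3628800 = 1/5.

1/5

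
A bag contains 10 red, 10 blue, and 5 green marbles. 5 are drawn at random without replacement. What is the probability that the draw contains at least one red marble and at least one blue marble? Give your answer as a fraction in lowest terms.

9425/10626

There are C(25,5) = 53130 possible draws.
By inclusion-exclusion on the complements, draws missing all red or all blue: C(15,5) + C(15,5) − C(5,5) = 3003 + 3003 − 1 = 6005.
So draws with at least one of each: 53130 − 6005 = 47125, probability 47125/53130 = 9425/10626.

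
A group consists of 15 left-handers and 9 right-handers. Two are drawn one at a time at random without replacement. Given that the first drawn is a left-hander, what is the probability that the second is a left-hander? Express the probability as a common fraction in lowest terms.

After removing one left-hander, 23 remain: 14 left-handers and 9 right-handers.
So the probability the next is a left-hander is 14/23.

14/23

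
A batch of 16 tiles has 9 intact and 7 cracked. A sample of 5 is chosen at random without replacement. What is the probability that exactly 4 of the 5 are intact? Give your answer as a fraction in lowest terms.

21/104

The sample space is all 5-subsets of the 16: C(16,5) = 4368.
Selections with exactly 4 intact: choose 4 of the 9 intact and 1 of the 7 cracked, C(9,4)·C(7,1) = 126·7 = 882.
Probability = 882/4368 = 21/104.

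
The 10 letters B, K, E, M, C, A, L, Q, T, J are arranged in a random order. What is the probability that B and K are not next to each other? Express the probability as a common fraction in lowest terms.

4/5

There are 10! = 3628800 arrangements.
Arrangements with B and K adjacent: 2·9! = 725760.
So not adjacent: 3628800 − 725760 = 2903040, probability 2903040/3628800 = 4/5.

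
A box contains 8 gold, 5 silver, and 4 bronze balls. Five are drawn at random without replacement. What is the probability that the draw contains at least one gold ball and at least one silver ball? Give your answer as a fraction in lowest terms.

There are C(17,5) = 6188 possible draws.
By inclusion-exclusion on the complements, draws missing all gold or all silver: C(9,5) + C(12,5) − C(4,5) = 126 + 792 − 0 = 918.
So draws with at least one of each: 6188 − 918 = 5270, probability 5270/6188 = 155/182.

155/182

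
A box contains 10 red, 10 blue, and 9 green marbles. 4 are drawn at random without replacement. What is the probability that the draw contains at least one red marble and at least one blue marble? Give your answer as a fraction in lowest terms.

There are C(29,4) = 23751 possible draws.
By inclusion-exclusion on the complements, draws missing all red or all blue: C(19,4) + C(19,4) − C(9,4) = 3876 + 3876 − 126 = 7626.
So draws with at least one of each: 23751 − 7626 = 16125, probability 16125/23751 = 5375/7917.

5375/7917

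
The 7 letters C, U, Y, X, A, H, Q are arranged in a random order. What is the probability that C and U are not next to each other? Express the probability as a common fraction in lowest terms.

5/7

There are 7! = 5040 arrangements.
Arrangements with C and U adjacent: 2·6! = 1440.
So not adjacent: 5040 − 1440 = 3600, probability 3600/5040 = 5/7.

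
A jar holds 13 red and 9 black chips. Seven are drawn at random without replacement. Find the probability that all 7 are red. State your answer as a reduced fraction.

13/1292

There are C(22,7) = 170544 possible selections.
Selections with all red: C(13,7) = 1716.
Probability = 1716/170544 = 13/1292.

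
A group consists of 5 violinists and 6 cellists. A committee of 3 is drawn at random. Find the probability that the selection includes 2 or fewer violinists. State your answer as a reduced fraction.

There are C(11,3) = 165 ways to choose the 3.
Favorable selections (2 or fewer violinists): C(5,0)·C(6,3) + C(5,1)·C(6,2) + C(5,2)·C(6,1) = 20 + 75 + 60 = 155.
Probability = 155/165 = 31/33.

31/33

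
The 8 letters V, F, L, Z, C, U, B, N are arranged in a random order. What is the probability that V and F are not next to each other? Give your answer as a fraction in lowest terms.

3/4

There are 8! = 40320 arrangements.
Arrangements with V and F adjacent: 2·7! = 10080.
So not adjacent: 40320 − 10080 = 30240, probability 30240/40320 = 3/4.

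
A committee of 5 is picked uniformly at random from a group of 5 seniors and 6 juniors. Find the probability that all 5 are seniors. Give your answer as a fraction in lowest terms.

1/462

There are C(11,5) = 462 possible selections.
Selections with all seniors: C(5,5) = 1.
Probability = 1/462.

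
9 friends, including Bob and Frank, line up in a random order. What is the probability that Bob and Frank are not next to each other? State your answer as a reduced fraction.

7/9

There are 9! = 362880 arrangements.
Arrangements with Bob and Frank adjacent: 2·8! = 80640.
So not adjacent: 362880 − 80640 = 282240, probability 282240/362880 = 7/9.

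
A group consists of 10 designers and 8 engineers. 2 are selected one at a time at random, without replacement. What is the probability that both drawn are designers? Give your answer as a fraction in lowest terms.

Multiply the conditional probabilities at each draw: 10/18 · 9/17 = 90/306 = 5/17.

5/17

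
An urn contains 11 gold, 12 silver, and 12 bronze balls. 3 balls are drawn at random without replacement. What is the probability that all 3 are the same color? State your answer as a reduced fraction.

There are C(35,3) = 6545 ways to draw 3 balls.
All same color: C(11,3) + C(12,3) + C(12,3) = 165 + 220 + 220 = 605.
Probability = 605/6545 = 11/119.

11/119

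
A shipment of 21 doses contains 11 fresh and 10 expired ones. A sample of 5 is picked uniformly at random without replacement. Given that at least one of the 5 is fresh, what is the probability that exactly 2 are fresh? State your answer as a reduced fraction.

200/609

Work in counts. Selections with at least one fresh: C(21,5) − C(10,5) = 20349 − 252 = 20097.
Of those, selections where exactly 2 are fresh: C(11,2)·C(10,3) = 55·120 = 6600.
Conditional probability = 6600/20097 = 200/609.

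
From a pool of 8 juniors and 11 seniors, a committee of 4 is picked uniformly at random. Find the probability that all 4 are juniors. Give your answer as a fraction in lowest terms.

35/1938

There are C(19,4) = 3876 possible selections.
Selections with all juniors: C(8,4) = 70.
Probability = 70/3876 = 35/1938.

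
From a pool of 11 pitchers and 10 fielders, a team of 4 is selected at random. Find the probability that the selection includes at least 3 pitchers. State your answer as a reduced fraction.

44/133

Total selections: C(21,4) = 5985.
Favorable selections (at least 3 pitchers): C(11,3)·C(10,1) + C(11,4)·C(10,0) = 1650 + 330 = 1980.
Probability = 1980/5985 = 44/133.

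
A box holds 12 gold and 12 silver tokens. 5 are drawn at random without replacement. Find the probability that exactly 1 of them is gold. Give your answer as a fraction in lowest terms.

There are C(24,5) = 42504 ways to choose 5 from 24.
Selections with exactly 1 gold: choose 1 of the 12 gold and 4 of the 12 silver, C(12,1)·C(12,4) = 12·495 = 5940.
Probability = 5940/42504 = 45/322.

45/322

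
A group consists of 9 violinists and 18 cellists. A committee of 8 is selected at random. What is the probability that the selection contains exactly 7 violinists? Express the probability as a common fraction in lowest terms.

The sample space is all 8-subsets of the 27: C(27,8) = 2220075.
Selections with exactly 7 violinists: choose 7 of the 9 violinists and 1 of the 18 cellists, C(9,7)·C(18,1) = 36·18 = 648.
Probability = 648/2220075 = 24/82225.

24/82225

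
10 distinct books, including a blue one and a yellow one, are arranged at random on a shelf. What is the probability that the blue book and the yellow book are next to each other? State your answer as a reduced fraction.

There are 10! = 3628800 arrangements.
Treat the blue book and the yellow book as a block: 9! arrangements of the blocks × 2 orders within the block = 2·362880 = 725760.
Probability = 725760/3628800 = 1/5.

1/5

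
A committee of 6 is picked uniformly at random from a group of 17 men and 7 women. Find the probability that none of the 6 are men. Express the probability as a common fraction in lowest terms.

There are C(24,6) = 134596 possible selections.
Selections with no men (all women): C(7,6) = 7.
Probability = 7/134596 = 1/19228.

1/19228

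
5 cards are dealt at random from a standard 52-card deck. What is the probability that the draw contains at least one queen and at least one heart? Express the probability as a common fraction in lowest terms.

229297/866320

There are C(52,5) = 2598960 possible draws.
By inclusion-exclusion on the complements, draws missing all queens or all hearts: C(48,5) + C(39,5) − C(36,5) = 1712304 + 575757 − 376992 = 1911069.
So draws with at least one of each: 2598960 − 1911069 = 687891, probability 687891/2598960 = 229297/866320.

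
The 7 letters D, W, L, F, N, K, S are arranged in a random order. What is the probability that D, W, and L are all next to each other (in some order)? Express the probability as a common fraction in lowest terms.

There are 7! = 5040 arrangements.
Treat the three as one block: 5! placements × 3! orders within the block = 120·6 = 720.
Probability = 720/5040 = 1/7.

1/7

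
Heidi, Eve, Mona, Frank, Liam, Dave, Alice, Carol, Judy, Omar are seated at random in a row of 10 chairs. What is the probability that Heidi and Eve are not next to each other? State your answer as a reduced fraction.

There are 10! = 3628800 arrangements.
Arrangements with Heidi and Eve adjacent: 2·9! = 725760.
So not adjacent: 3628800 − 725760 = 2903040, probability 2903040/3628800 = 4/5.

4/5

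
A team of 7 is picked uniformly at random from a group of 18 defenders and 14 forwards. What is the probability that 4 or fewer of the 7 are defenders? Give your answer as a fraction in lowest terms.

Total selections: C(32,7) = 3365856.
Favorable selections (4 or fewer defenders): C(18,0)·C(14,7) + C(18,1)·C(14,6) + C(18,2)·C(14,5) + C(18,3)·C(14,4) + C(18,4)·C(14,3) = 3432 + 54054 + 306306 + 816816 + 1113840 = 2294448.
Probability = 2294448/3365856 = 3677/5394.

3677/5394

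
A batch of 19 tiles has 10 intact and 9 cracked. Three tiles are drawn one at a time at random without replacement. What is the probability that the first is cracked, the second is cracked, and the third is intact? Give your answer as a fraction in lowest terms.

Multiply the conditional probabilities at each draw: 9/19 · 8/18 · 10/17 = 720/5814 = 40/323.

40/323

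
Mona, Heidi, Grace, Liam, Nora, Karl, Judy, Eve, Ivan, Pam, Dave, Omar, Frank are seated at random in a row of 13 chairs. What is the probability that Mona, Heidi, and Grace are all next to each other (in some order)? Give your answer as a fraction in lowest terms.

There are 13! = 6227020800 arrangements.
Treat the three as one block: 11! placements × 3! orders within the block = 39916800·6 = 239500800.
Probability = 239500800/6227020800 = 1/26.

1/26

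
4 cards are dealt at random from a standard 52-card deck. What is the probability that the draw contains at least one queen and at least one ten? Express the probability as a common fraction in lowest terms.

There are C(52,4) = 270725 possible draws.
By inclusion-exclusion on the complements, draws missing all queens or all tens: C(48,4) + C(48,4) − C(44,4) = 194580 + 194580 − 135751 = 253409.
So draws with at least one of each: 270725 − 253409 = 17316, probability 17316/270725 = 1332/20825.

1332/20825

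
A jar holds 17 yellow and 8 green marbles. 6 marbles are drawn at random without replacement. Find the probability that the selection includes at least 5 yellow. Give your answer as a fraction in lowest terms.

Total selections: C(25,6) = 177100.
Favorable selections (at least 5 yellow): C(17,5)·C(8,1) + C(17,6)·C(8,0) = 49504 + 12376 = 61880.
Probability = 61880/177100 = 442/1265.

442/1265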